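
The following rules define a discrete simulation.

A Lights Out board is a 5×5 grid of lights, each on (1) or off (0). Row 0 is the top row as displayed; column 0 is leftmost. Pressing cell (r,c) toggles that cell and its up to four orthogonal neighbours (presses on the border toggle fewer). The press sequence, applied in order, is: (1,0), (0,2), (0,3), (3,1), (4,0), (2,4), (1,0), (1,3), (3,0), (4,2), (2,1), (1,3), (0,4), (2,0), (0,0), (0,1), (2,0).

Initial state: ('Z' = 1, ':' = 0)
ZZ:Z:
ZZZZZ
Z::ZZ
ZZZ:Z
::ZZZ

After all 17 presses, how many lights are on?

[0] ZZ:Z:
ZZZZZ
Z::ZZ
ZZZ:Z
::ZZZ
[1] :Z:Z:
::ZZZ
:::ZZ
ZZZ:Z
::ZZZ
[2] ::Z::
:::ZZ
:::ZZ
ZZZ:Z
::ZZZ
[3] :::ZZ
::::Z
:::ZZ
ZZZ:Z
::ZZZ
[4] :::ZZ
::::Z
:Z:ZZ
::::Z
:ZZZZ
[5] :::ZZ
::::Z
:Z:ZZ
Z:::Z
Z:ZZZ
[6] :::ZZ
:::::
:Z:::
Z::::
Z:ZZZ
[7] Z::ZZ
ZZ:::
ZZ:::
Z::::
Z:ZZZ
[8] Z:::Z
ZZZZZ
ZZ:Z:
Z::::
Z:ZZZ
[9] Z:::Z
ZZZZZ
:Z:Z:
:Z:::
::ZZZ
[10] Z:::Z
ZZZZZ
:Z:Z:
:ZZ::
:Z::Z
[11] Z:::Z
Z:ZZZ
Z:ZZ:
::Z::
:Z::Z
[12] Z::ZZ
Z::::
Z:Z::
::Z::
:Z::Z
[13] Z::::
Z:::Z
Z:Z::
::Z::
:Z::Z
[14] Z::::
::::Z
:ZZ::
Z:Z::
:Z::Z
[15] :Z:::
Z:::Z
:ZZ::
Z:Z::
:Z::Z
[16] Z:Z::
ZZ::Z
:ZZ::
Z:Z::
:Z::Z
[17] Z:Z::
:Z::Z
Z:Z::
::Z::
:Z::Z

9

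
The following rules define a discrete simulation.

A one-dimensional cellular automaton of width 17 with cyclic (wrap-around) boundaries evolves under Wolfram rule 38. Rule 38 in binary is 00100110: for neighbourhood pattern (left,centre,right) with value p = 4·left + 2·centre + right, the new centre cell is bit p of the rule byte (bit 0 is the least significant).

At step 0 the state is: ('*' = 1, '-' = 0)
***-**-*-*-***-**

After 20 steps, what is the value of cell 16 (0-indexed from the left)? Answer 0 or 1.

0

0) ***-**-*-*-***-**
1) ---*--*****---*--
2) --**-*-------**--
3) -*--**------*----
4) **-*-------**----
5) --**------*-----*
6) -*-------**----**
7) **------*-----*--
8) -------**----**-*
9) ------*-----*--**
10) -----**----**-*--
11) ----*-----*--**--
12) ---**----**-*----
13) --*-----*--**----
14) -**----**-*------
15) *-----*--**------
16) *----**-*-------*
17) ----*--**------*-
18) ---**-*-------**-
19) --*--**------*---
20) -**-*-------**---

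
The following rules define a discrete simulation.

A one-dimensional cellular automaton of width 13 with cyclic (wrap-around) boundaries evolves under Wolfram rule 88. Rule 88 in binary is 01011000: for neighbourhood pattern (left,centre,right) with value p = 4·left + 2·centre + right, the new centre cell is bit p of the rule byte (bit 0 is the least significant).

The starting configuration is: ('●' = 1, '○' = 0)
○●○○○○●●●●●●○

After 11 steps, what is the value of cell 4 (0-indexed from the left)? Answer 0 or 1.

0

k=0  ○●○○○○●●●●●●○
k=1  ○○●○○○●○○○○●●
k=2  ●○○●○○○●○○○●●
k=3  ●●○○●○○○●○○●○
k=4  ●●●○○●○○○●○○○
k=5  ●○●●○○●○○○●○○
k=6  ○○●●●○○●○○○●○
k=7  ○○●○●●○○●○○○●
k=8  ●○○○●●●○○●○○○
k=9  ○●○○●○●●○○●○○
k=10  ○○●○○○●●●○○●○
k=11  ○○○●○○●○●●○○●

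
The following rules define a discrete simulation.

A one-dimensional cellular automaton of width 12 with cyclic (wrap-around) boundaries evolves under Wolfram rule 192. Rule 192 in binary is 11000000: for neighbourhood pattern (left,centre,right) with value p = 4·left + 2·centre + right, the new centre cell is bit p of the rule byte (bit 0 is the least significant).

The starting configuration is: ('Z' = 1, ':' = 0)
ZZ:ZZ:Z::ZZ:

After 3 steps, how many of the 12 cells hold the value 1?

[0] ZZ:ZZ:Z::ZZ:
[1] :Z::Z:::::Z:
[2] ::::::::::::
[3] ::::::::::::

0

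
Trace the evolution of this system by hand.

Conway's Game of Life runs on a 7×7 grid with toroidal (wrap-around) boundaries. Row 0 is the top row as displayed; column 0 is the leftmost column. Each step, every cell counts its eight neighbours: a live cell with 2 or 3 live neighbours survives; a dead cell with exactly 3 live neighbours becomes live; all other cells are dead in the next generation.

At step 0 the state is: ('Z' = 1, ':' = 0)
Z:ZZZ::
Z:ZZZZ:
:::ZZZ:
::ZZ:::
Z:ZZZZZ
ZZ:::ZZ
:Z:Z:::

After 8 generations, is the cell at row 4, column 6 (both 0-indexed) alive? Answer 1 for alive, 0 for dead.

0) Z:ZZZ::
Z:ZZZZ:
:::ZZZ:
::ZZ:::
Z:ZZZZZ
ZZ:::ZZ
:Z:Z:::
1) Z::::ZZ
:::::::
:Z:::ZZ
:Z:::::
:::::::
:::::::
:::Z:Z:
2) ::::ZZZ
:::::::
Z::::::
Z::::::
:::::::
:::::::
::::ZZ:
3) ::::Z:Z
:::::ZZ
:::::::
:::::::
:::::::
:::::::
::::Z:Z
4) Z:::Z:Z
:::::ZZ
:::::::
:::::::
:::::::
:::::::
:::::::
5) Z:::::Z
Z::::ZZ
:::::::
:::::::
:::::::
:::::::
:::::::
6) Z::::Z:
Z::::Z:
::::::Z
:::::::
:::::::
:::::::
:::::::
7) :::::::
Z::::Z:
::::::Z
:::::::
:::::::
:::::::
:::::::
8) :::::::
::::::Z
::::::Z
:::::::
:::::::
:::::::
:::::::

0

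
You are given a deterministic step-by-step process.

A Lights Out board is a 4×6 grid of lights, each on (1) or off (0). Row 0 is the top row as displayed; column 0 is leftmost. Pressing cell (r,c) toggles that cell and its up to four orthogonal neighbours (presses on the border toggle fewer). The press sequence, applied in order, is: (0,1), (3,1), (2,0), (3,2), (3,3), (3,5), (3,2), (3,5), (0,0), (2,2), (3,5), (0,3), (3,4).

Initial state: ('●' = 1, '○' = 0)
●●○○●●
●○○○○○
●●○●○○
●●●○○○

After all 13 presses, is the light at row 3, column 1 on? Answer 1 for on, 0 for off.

[0] ●●○○●●
●○○○○○
●●○●○○
●●●○○○
[1] ○○●○●●
●●○○○○
●●○●○○
●●●○○○
[2] ○○●○●●
●●○○○○
●○○●○○
○○○○○○
[3] ○○●○●●
○●○○○○
○●○●○○
●○○○○○
[4] ○○●○●●
○●○○○○
○●●●○○
●●●●○○
[5] ○○●○●●
○●○○○○
○●●○○○
●●○○●○
[6] ○○●○●●
○●○○○○
○●●○○●
●●○○○●
[7] ○○●○●●
○●○○○○
○●○○○●
●○●●○●
[8] ○○●○●●
○●○○○○
○●○○○○
●○●●●○
[9] ●●●○●●
●●○○○○
○●○○○○
●○●●●○
[10] ●●●○●●
●●●○○○
○○●●○○
●○○●●○
[11] ●●●○●●
●●●○○○
○○●●○●
●○○●○●
[12] ●●○●○●
●●●●○○
○○●●○●
●○○●○●
[13] ●●○●○●
●●●●○○
○○●●●●
●○○○●○

0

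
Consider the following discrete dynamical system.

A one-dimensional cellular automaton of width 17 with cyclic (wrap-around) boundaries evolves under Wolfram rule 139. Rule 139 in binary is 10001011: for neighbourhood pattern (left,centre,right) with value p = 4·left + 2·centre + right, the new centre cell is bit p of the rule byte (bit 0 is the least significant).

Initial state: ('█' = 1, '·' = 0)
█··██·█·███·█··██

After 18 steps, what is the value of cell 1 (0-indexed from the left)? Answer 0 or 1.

0

step 0: █··██·█·███·█··██
step 1: ··██····██····███
step 2: ·██··████··█████·
step 3: ██··████··█████··
step 4: █··████··█████··█
step 5: ··████··█████··██
step 6: ·████··█████··██·
step 7: ████··█████··██··
step 8: ███··█████··██··█
step 9: ██··█████··██··██
step 10: █··█████··██··███
step 11: ··█████··██··████
step 12: ·█████··██··████·
step 13: █████··██··████··
step 14: ████··██··████··█
step 15: ███··██··████··██
step 16: ██··██··████··███
step 17: █··██··████··████
step 18: ··██··████··█████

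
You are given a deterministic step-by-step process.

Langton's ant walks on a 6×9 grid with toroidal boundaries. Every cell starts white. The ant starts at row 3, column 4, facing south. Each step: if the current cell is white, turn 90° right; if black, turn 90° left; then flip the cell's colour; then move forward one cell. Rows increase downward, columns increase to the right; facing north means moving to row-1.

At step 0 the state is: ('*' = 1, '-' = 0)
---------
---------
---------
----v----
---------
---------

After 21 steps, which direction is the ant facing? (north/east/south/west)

t=0: ---------
---------
---------
----v----
---------
---------
t=1: ---------
---------
---------
---<*----
---------
---------
t=2: ---------
---------
---^-----
---**----
---------
---------
t=3: ---------
---------
---*>----
---**----
---------
---------
t=4: ---------
---------
---**----
---*v----
---------
---------
t=5: ---------
---------
---**----
---*->---
---------
---------
t=6: ---------
---------
---**----
---*-*---
-----v---
---------
t=7: ---------
---------
---**----
---*-*---
----<*---
---------
t=8: ---------
---------
---**----
---*^*---
----**---
---------
t=9: ---------
---------
---**----
---**>---
----**---
---------
t=10: ---------
---------
---**^---
---**----
----**---
---------
t=11: ---------
---------
---***>--
---**----
----**---
---------
t=12: ---------
---------
---****--
---**-v--
----**---
---------
t=13: ---------
---------
---****--
---**<*--
----**---
---------
t=14: ---------
---------
---**^*--
---****--
----**---
---------
t=15: ---------
---------
---*<-*--
---****--
----**---
---------
t=16: ---------
---------
---*--*--
---*v**--
----**---
---------
t=17: ---------
---------
---*--*--
---*->*--
----**---
---------
t=18: ---------
---------
---*-^*--
---*--*--
----**---
---------
t=19: ---------
---------
---*-*>--
---*--*--
----**---
---------
t=20: ---------
------^--
---*-*---
---*--*--
----**---
---------
t=21: ---------
------*>-
---*-*---
---*--*--
----**---
---------

east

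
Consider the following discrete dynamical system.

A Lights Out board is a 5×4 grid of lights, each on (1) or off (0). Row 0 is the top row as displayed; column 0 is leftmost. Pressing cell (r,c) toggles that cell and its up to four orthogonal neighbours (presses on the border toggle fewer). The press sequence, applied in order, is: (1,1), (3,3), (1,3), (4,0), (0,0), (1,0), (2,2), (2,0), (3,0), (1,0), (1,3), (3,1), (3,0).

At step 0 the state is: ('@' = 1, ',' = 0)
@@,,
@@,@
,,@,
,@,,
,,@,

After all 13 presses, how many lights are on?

9

0) @@,,
@@,@
,,@,
,@,,
,,@,
1) @,,,
,,@@
,@@,
,@,,
,,@,
2) @,,,
,,@@
,@@@
,@@@
,,@@
3) @,,@
,,,,
,@@,
,@@@
,,@@
4) @,,@
,,,,
,@@,
@@@@
@@@@
5) ,@,@
@,,,
,@@,
@@@@
@@@@
6) @@,@
,@,,
@@@,
@@@@
@@@@
7) @@,@
,@@,
@,,@
@@,@
@@@@
8) @@,@
@@@,
,@,@
,@,@
@@@@
9) @@,@
@@@,
@@,@
@,,@
,@@@
10) ,@,@
,,@,
,@,@
@,,@
,@@@
11) ,@,,
,,,@
,@,,
@,,@
,@@@
12) ,@,,
,,,@
,,,,
,@@@
,,@@
13) ,@,,
,,,@
@,,,
@,@@
@,@@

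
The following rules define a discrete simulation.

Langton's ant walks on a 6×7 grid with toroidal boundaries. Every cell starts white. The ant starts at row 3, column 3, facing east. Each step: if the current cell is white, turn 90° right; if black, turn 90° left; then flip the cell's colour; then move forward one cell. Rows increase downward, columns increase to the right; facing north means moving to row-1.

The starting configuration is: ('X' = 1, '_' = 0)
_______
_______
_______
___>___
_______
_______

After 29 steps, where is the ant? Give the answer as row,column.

2,1

gen 0: _______
_______
_______
___>___
_______
_______
gen 1: _______
_______
_______
___X___
___v___
_______
gen 2: _______
_______
_______
___X___
__<X___
_______
gen 3: _______
_______
_______
__^X___
__XX___
_______
gen 4: _______
_______
_______
__X>___
__XX___
_______
gen 5: _______
_______
___^___
__X____
__XX___
_______
gen 6: _______
_______
___X>__
__X____
__XX___
_______
gen 7: _______
_______
___XX__
__X_v__
__XX___
_______
gen 8: _______
_______
___XX__
__X<X__
__XX___
_______
gen 9: _______
_______
___^X__
__XXX__
__XX___
_______
gen 10: _______
_______
__<_X__
__XXX__
__XX___
_______
gen 11: _______
__^____
__X_X__
__XXX__
__XX___
_______
gen 12: _______
__X>___
__X_X__
__XXX__
__XX___
_______
gen 13: _______
__XX___
__XvX__
__XXX__
__XX___
_______
gen 14: _______
__XX___
__<XX__
__XXX__
__XX___
_______
gen 15: _______
__XX___
___XX__
__vXX__
__XX___
_______
gen 16: _______
__XX___
___XX__
___>X__
__XX___
_______
gen 17: _______
__XX___
___^X__
____X__
__XX___
_______
gen 18: _______
__XX___
__<_X__
____X__
__XX___
_______
gen 19: _______
__^X___
__X_X__
____X__
__XX___
_______
gen 20: _______
_<_X___
__X_X__
____X__
__XX___
_______
gen 21: _^_____
_X_X___
__X_X__
____X__
__XX___
_______
gen 22: _X>____
_X_X___
__X_X__
____X__
__XX___
_______
gen 23: _XX____
_XvX___
__X_X__
____X__
__XX___
_______
gen 24: _XX____
_<XX___
__X_X__
____X__
__XX___
_______
gen 25: _XX____
__XX___
_vX_X__
____X__
__XX___
_______
gen 26: _XX____
__XX___
<XX_X__
____X__
__XX___
_______
gen 27: _XX____
^_XX___
XXX_X__
____X__
__XX___
_______
gen 28: _XX____
X>XX___
XXX_X__
____X__
__XX___
_______
gen 29: _XX____
XXXX___
XvX_X__
____X__
__XX___
_______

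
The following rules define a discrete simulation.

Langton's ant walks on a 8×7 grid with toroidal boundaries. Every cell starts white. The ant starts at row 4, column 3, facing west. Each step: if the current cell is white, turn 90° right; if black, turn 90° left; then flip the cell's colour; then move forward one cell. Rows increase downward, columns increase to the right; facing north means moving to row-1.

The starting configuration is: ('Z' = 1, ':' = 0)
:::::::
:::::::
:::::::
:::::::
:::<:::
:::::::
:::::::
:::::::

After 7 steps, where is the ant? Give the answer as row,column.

[0] :::::::
:::::::
:::::::
:::::::
:::<:::
:::::::
:::::::
:::::::
[1] :::::::
:::::::
:::::::
:::^:::
:::Z:::
:::::::
:::::::
:::::::
[2] :::::::
:::::::
:::::::
:::Z>::
:::Z:::
:::::::
:::::::
:::::::
[3] :::::::
:::::::
:::::::
:::ZZ::
:::Zv::
:::::::
:::::::
:::::::
[4] :::::::
:::::::
:::::::
:::ZZ::
:::<Z::
:::::::
:::::::
:::::::
[5] :::::::
:::::::
:::::::
:::ZZ::
::::Z::
:::v:::
:::::::
:::::::
[6] :::::::
:::::::
:::::::
:::ZZ::
::::Z::
::<Z:::
:::::::
:::::::
[7] :::::::
:::::::
:::::::
:::ZZ::
::^:Z::
::ZZ:::
:::::::
:::::::

4,2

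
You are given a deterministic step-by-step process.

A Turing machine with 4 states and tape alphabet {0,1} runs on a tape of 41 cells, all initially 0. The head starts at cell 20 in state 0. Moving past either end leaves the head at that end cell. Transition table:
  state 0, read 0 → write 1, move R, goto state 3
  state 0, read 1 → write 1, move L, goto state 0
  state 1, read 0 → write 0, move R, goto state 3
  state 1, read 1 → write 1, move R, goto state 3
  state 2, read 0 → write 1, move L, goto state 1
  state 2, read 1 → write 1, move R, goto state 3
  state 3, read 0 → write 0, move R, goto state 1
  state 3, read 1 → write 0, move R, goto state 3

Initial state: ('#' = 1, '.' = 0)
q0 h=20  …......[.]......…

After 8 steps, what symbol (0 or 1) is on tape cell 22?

0

[0] q0 h=20  …......[.]......…
[1] q3 h=21  ….....#[.]......…
[2] q1 h=22  …....#.[.]......…
[3] q3 h=23  …...#..[.]......…
[4] q1 h=24  …..#...[.]......…
[5] q3 h=25  ….#....[.]......…
[6] q1 h=26  …#.....[.]......…
[7] q3 h=27  …......[.]......…
[8] q1 h=28  …......[.]......…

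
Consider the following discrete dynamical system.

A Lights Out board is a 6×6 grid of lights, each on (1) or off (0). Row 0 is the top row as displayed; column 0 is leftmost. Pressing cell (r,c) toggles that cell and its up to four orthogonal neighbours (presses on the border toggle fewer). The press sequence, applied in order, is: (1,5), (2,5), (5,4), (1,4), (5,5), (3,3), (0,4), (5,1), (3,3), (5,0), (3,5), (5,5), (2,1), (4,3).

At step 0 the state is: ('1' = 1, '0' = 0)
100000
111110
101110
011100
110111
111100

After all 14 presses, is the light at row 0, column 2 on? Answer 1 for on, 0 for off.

0

[0] 100000
111110
101110
011100
110111
111100
[1] 100001
111101
101111
011100
110111
111100
[2] 100001
111100
101100
011101
110111
111100
[3] 100001
111100
101100
011101
110101
111011
[4] 100011
111011
101110
011101
110101
111011
[5] 100011
111011
101110
011101
110100
111000
[6] 100011
111011
101010
010011
110000
111000
[7] 100100
111001
101010
010011
110000
111000
[8] 100100
111001
101010
010011
100000
000000
[9] 100100
111001
101110
011101
100100
000000
[10] 100100
111001
101110
011101
000100
110000
[11] 100100
111001
101111
011110
000101
110000
[12] 100100
111001
101111
011110
000100
110011
[13] 100100
101001
010111
001110
000100
110011
[14] 100100
101001
010111
001010
001010
110111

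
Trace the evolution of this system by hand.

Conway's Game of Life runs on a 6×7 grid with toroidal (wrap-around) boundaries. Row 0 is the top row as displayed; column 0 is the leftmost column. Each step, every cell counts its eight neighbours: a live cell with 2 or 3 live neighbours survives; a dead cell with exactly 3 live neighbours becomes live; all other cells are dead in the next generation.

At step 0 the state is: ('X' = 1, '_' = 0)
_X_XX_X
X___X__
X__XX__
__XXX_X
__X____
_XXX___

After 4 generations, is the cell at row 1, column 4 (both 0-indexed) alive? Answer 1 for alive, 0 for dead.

0) _X_XX_X
X___X__
X__XX__
__XXX_X
__X____
_XXX___
1) _X__XX_
XXX___X
XXX___X
_XX_XX_
____X__
XX__X__
2) ___XXX_
___X___
_______
__X_XXX
X_X_X__
XX_XX__
3) _____X_
___X___
___XXX_
_X__XXX
X_X____
XX____X
4) X_____X
___X_X_
__XX__X
XXX___X
__X____
XX____X

0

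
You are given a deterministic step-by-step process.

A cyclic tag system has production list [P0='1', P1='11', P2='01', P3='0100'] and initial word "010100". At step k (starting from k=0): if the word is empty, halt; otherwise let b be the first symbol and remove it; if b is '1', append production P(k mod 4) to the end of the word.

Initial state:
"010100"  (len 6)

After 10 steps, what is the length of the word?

gen 0: "010100"  (len 6)
gen 1: "10100"  (len 5)
gen 2: "010011"  (len 6)
gen 3: "10011"  (len 5)
gen 4: "00110100"  (len 8)
gen 5: "0110100"  (len 7)
gen 6: "110100"  (len 6)
gen 7: "1010001"  (len 7)
gen 8: "0100010100"  (len 10)
gen 9: "100010100"  (len 9)
gen 10: "0001010011"  (len 10)

10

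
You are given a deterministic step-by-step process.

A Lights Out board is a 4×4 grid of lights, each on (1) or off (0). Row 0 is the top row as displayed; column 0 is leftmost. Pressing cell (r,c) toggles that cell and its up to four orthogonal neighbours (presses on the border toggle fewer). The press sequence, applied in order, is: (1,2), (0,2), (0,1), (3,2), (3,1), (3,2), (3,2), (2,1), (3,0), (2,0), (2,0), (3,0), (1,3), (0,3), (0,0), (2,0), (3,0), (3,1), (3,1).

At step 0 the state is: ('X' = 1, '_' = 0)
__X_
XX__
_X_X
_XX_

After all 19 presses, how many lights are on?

12

t=0: __X_
XX__
_X_X
_XX_
t=1: ____
X_XX
_XXX
_XX_
t=2: _XXX
X__X
_XXX
_XX_
t=3: X__X
XX_X
_XXX
_XX_
t=4: X__X
XX_X
_X_X
___X
t=5: X__X
XX_X
___X
XXXX
t=6: X__X
XX_X
__XX
X___
t=7: X__X
XX_X
___X
XXXX
t=8: X__X
X__X
XXXX
X_XX
t=9: X__X
X__X
_XXX
_XXX
t=10: X__X
___X
X_XX
XXXX
t=11: X__X
X__X
_XXX
_XXX
t=12: X__X
X__X
XXXX
X_XX
t=13: X___
X_X_
XXX_
X_XX
t=14: X_XX
X_XX
XXX_
X_XX
t=15: _XXX
__XX
XXX_
X_XX
t=16: _XXX
X_XX
__X_
__XX
t=17: _XXX
X_XX
X_X_
XXXX
t=18: _XXX
X_XX
XXX_
___X
t=19: _XXX
X_XX
X_X_
XXXX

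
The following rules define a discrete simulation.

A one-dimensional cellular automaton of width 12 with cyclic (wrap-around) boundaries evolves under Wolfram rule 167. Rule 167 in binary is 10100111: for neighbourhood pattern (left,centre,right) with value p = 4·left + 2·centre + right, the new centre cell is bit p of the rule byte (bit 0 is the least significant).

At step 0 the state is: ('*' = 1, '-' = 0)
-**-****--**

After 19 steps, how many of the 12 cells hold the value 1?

7

t=0: -**-****--**
t=1: *--*-**--*--
t=2: *-***---**-*
t=3: -*-*--**--*-
t=4: ****-*---**-
t=5: -**-**-**--*
t=6: *--*--*---**
t=7: --**-**-**-*
t=8: -*--*--*--**
t=9: **-**-**-*--
t=10: --*--*--**-*
t=11: -**-**-*--**
t=12: *--*--**-*--
t=13: *-**-*--**-*
t=14: -*--**-*--*-
t=15: **-*--**-**-
t=16: --**-*--*--*
t=17: -*--**-**-**
t=18: **-*--*--*--
t=19: --**-**-**-*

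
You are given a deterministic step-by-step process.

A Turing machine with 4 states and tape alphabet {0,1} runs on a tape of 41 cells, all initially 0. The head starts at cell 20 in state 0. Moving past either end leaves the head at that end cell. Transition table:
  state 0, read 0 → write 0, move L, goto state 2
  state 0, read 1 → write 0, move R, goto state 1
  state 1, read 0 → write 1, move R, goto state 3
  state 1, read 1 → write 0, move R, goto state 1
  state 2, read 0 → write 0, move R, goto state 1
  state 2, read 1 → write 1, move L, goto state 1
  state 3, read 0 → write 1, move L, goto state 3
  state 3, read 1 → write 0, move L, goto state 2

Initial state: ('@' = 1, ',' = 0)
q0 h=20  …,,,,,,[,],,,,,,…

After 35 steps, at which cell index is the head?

11

t=0: q0 h=20  …,,,,,,[,],,,,,,…
t=1: q2 h=19  …,,,,,,[,],,,,,,…
t=2: q1 h=20  …,,,,,,[,],,,,,,…
t=3: q3 h=21  …,,,,,@[,],,,,,,…
t=4: q3 h=20  …,,,,,,[@]@,,,,,…
t=5: q2 h=19  …,,,,,,[,],@,,,,…
t=6: q1 h=20  …,,,,,,[,]@,,,,,…
t=7: q3 h=21  …,,,,,@[@],,,,,,…
t=8: q2 h=20  …,,,,,,[@],,,,,,…
t=9: q1 h=19  …,,,,,,[,]@,,,,,…
t=10: q3 h=20  …,,,,,@[@],,,,,,…
t=11: q2 h=19  …,,,,,,[@],,,,,,…
t=12: q1 h=18  …,,,,,,[,]@,,,,,…
t=13: q3 h=19  …,,,,,@[@],,,,,,…
t=14: q2 h=18  …,,,,,,[@],,,,,,…
t=15: q1 h=17  …,,,,,,[,]@,,,,,…
t=16: q3 h=18  …,,,,,@[@],,,,,,…
t=17: q2 h=17  …,,,,,,[@],,,,,,…
t=18: q1 h=16  …,,,,,,[,]@,,,,,…
t=19: q3 h=17  …,,,,,@[@],,,,,,…
t=20: q2 h=16  …,,,,,,[@],,,,,,…
t=21: q1 h=15  …,,,,,,[,]@,,,,,…
t=22: q3 h=16  …,,,,,@[@],,,,,,…
t=23: q2 h=15  …,,,,,,[@],,,,,,…
t=24: q1 h=14  …,,,,,,[,]@,,,,,…
t=25: q3 h=15  …,,,,,@[@],,,,,,…
t=26: q2 h=14  …,,,,,,[@],,,,,,…
t=27: q1 h=13  …,,,,,,[,]@,,,,,…
t=28: q3 h=14  …,,,,,@[@],,,,,,…
t=29: q2 h=13  …,,,,,,[@],,,,,,…
t=30: q1 h=12  …,,,,,,[,]@,,,,,…
t=31: q3 h=13  …,,,,,@[@],,,,,,…
t=32: q2 h=12  …,,,,,,[@],,,,,,…
t=33: q1 h=11  …,,,,,,[,]@,,,,,…
t=34: q3 h=12  …,,,,,@[@],,,,,,…
t=35: q2 h=11  …,,,,,,[@],,,,,,…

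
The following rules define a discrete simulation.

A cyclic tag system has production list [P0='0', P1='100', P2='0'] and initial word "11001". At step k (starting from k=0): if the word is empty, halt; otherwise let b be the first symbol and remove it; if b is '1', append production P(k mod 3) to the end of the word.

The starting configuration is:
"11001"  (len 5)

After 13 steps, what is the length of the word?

1

[0] "11001"  (len 5)
[1] "10010"  (len 5)
[2] "0010100"  (len 7)
[3] "010100"  (len 6)
[4] "10100"  (len 5)
[5] "0100100"  (len 7)
[6] "100100"  (len 6)
[7] "001000"  (len 6)
[8] "01000"  (len 5)
[9] "1000"  (len 4)
[10] "0000"  (len 4)
[11] "000"  (len 3)
[12] "00"  (len 2)
[13] "0"  (len 1)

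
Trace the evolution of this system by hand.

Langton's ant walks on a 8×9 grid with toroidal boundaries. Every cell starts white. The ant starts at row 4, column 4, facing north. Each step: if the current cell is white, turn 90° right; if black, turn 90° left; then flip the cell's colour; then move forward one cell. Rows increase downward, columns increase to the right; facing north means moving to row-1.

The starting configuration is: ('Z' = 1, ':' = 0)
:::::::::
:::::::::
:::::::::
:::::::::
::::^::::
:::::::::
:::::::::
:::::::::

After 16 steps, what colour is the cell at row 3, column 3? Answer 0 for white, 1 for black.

[0] :::::::::
:::::::::
:::::::::
:::::::::
::::^::::
:::::::::
:::::::::
:::::::::
[1] :::::::::
:::::::::
:::::::::
:::::::::
::::Z>:::
:::::::::
:::::::::
:::::::::
[2] :::::::::
:::::::::
:::::::::
:::::::::
::::ZZ:::
:::::v:::
:::::::::
:::::::::
[3] :::::::::
:::::::::
:::::::::
:::::::::
::::ZZ:::
::::<Z:::
:::::::::
:::::::::
[4] :::::::::
:::::::::
:::::::::
:::::::::
::::^Z:::
::::ZZ:::
:::::::::
:::::::::
[5] :::::::::
:::::::::
:::::::::
:::::::::
:::<:Z:::
::::ZZ:::
:::::::::
:::::::::
[6] :::::::::
:::::::::
:::::::::
:::^:::::
:::Z:Z:::
::::ZZ:::
:::::::::
:::::::::
[7] :::::::::
:::::::::
:::::::::
:::Z>::::
:::Z:Z:::
::::ZZ:::
:::::::::
:::::::::
[8] :::::::::
:::::::::
:::::::::
:::ZZ::::
:::ZvZ:::
::::ZZ:::
:::::::::
:::::::::
[9] :::::::::
:::::::::
:::::::::
:::ZZ::::
:::<ZZ:::
::::ZZ:::
:::::::::
:::::::::
[10] :::::::::
:::::::::
:::::::::
:::ZZ::::
::::ZZ:::
:::vZZ:::
:::::::::
:::::::::
[11] :::::::::
:::::::::
:::::::::
:::ZZ::::
::::ZZ:::
::<ZZZ:::
:::::::::
:::::::::
[12] :::::::::
:::::::::
:::::::::
:::ZZ::::
::^:ZZ:::
::ZZZZ:::
:::::::::
:::::::::
[13] :::::::::
:::::::::
:::::::::
:::ZZ::::
::Z>ZZ:::
::ZZZZ:::
:::::::::
:::::::::
[14] :::::::::
:::::::::
:::::::::
:::ZZ::::
::ZZZZ:::
::ZvZZ:::
:::::::::
:::::::::
[15] :::::::::
:::::::::
:::::::::
:::ZZ::::
::ZZZZ:::
::Z:>Z:::
:::::::::
:::::::::
[16] :::::::::
:::::::::
:::::::::
:::ZZ::::
::ZZ^Z:::
::Z::Z:::
:::::::::
:::::::::

1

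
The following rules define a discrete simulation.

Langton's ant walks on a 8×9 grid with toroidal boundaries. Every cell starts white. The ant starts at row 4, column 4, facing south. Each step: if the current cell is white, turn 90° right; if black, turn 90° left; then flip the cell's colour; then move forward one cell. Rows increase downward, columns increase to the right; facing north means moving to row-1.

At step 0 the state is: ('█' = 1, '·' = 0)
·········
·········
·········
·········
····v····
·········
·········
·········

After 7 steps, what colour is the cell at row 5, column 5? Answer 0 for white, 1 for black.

gen 0: ·········
·········
·········
·········
····v····
·········
·········
·········
gen 1: ·········
·········
·········
·········
···<█····
·········
·········
·········
gen 2: ·········
·········
·········
···^·····
···██····
·········
·········
·········
gen 3: ·········
·········
·········
···█>····
···██····
·········
·········
·········
gen 4: ·········
·········
·········
···██····
···█v····
·········
·········
·········
gen 5: ·········
·········
·········
···██····
···█·>···
·········
·········
·········
gen 6: ·········
·········
·········
···██····
···█·█···
·····v···
·········
·········
gen 7: ·········
·········
·········
···██····
···█·█···
····<█···
·········
·········

1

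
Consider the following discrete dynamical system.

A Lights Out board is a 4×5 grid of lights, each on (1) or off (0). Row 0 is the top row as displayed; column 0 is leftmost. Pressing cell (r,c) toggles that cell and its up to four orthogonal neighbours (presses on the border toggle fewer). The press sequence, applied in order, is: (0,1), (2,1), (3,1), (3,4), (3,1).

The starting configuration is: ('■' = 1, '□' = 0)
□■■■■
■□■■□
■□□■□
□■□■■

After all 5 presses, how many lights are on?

[0] □■■■■
■□■■□
■□□■□
□■□■■
[1] ■□□■■
■■■■□
■□□■□
□■□■■
[2] ■□□■■
■□■■□
□■■■□
□□□■■
[3] ■□□■■
■□■■□
□□■■□
■■■■■
[4] ■□□■■
■□■■□
□□■■■
■■■□□
[5] ■□□■■
■□■■□
□■■■■
□□□□□

10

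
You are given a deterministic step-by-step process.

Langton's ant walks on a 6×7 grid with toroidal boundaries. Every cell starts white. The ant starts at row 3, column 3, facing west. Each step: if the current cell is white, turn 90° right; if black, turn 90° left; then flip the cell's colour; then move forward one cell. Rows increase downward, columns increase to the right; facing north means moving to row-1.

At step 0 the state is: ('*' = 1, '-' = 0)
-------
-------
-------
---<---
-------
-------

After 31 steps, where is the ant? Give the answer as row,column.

t=0: -------
-------
-------
---<---
-------
-------
t=1: -------
-------
---^---
---*---
-------
-------
t=2: -------
-------
---*>--
---*---
-------
-------
t=3: -------
-------
---**--
---*v--
-------
-------
t=4: -------
-------
---**--
---<*--
-------
-------
t=5: -------
-------
---**--
----*--
---v---
-------
t=6: -------
-------
---**--
----*--
--<*---
-------
t=7: -------
-------
---**--
--^-*--
--**---
-------
t=8: -------
-------
---**--
--*>*--
--**---
-------
t=9: -------
-------
---**--
--***--
--*v---
-------
t=10: -------
-------
---**--
--***--
--*->--
-------
t=11: -------
-------
---**--
--***--
--*-*--
----v--
t=12: -------
-------
---**--
--***--
--*-*--
---<*--
t=13: -------
-------
---**--
--***--
--*^*--
---**--
t=14: -------
-------
---**--
--***--
--**>--
---**--
t=15: -------
-------
---**--
--**^--
--**---
---**--
t=16: -------
-------
---**--
--*<---
--**---
---**--
t=17: -------
-------
---**--
--*----
--*v---
---**--
t=18: -------
-------
---**--
--*----
--*->--
---**--
t=19: -------
-------
---**--
--*----
--*-*--
---*v--
t=20: -------
-------
---**--
--*----
--*-*--
---*->-
t=21: -----v-
-------
---**--
--*----
--*-*--
---*-*-
t=22: ----<*-
-------
---**--
--*----
--*-*--
---*-*-
t=23: ----**-
-------
---**--
--*----
--*-*--
---*^*-
t=24: ----**-
-------
---**--
--*----
--*-*--
---**>-
t=25: ----**-
-------
---**--
--*----
--*-*^-
---**--
t=26: ----**-
-------
---**--
--*----
--*-**>
---**--
t=27: ----**-
-------
---**--
--*----
--*-***
---**-v
t=28: ----**-
-------
---**--
--*----
--*-***
---**<*
t=29: ----**-
-------
---**--
--*----
--*-*^*
---****
t=30: ----**-
-------
---**--
--*----
--*-<-*
---****
t=31: ----**-
-------
---**--
--*----
--*---*
---*v**

5,4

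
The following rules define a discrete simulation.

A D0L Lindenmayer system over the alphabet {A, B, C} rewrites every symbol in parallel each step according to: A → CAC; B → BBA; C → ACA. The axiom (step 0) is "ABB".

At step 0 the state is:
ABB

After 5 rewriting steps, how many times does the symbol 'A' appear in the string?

343

[0] ABB
[1] CACBBABBA
[2] ACACACACABBABBACACBBABBACAC
[3] CACACACACACACACACACACACACACBBABBACACBBABBACACACACACACABBABBACACBBABBACACACACACACA
[4] ACACACACACACACACACACACACACACACACACACACACACACACACACACACACAC…CACABBABBACACBBABBACACACACACACACACACACACACACACACACACACACAC  (len 243)
[5] CACACACACACACACACACACACACACACACACACACACACACACACACACACACACA…CACACACACACACACACACACACACACACACACACACACACACACACACACACACACA  (len 729)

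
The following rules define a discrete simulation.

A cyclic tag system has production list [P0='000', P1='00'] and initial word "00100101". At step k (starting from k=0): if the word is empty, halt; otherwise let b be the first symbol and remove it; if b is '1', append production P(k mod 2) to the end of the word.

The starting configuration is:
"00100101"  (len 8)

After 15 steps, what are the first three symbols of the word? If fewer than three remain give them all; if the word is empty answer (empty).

k=0  "00100101"  (len 8)
k=1  "0100101"  (len 7)
k=2  "100101"  (len 6)
k=3  "00101000"  (len 8)
k=4  "0101000"  (len 7)
k=5  "101000"  (len 6)
k=6  "0100000"  (len 7)
k=7  "100000"  (len 6)
k=8  "0000000"  (len 7)
k=9  "000000"  (len 6)
k=10  "00000"  (len 5)
k=11  "0000"  (len 4)
k=12  "000"  (len 3)
k=13  "00"  (len 2)
k=14  "0"  (len 1)
k=15  (halted — word empty)

(empty)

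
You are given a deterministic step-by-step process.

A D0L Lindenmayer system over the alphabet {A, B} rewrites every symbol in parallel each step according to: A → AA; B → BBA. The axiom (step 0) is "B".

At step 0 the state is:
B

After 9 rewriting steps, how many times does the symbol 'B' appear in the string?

512

0) B
1) BBA
2) BBABBAAA
3) BBABBAAABBABBAAAAAAA
4) BBABBAAABBABBAAAAAAABBABBAAABBABBAAAAAAAAAAAAAAA
5) BBABBAAABBABBAAAAAAABBABBAAABBABBAAAAAAAAAAAAAAABBABBAAABBABBAAAAAAABBABBAAABBABBAAAAAAAAAAAAAAAAAAAAAAAAAAAAAAA
6) BBABBAAABBABBAAAAAAABBABBAAABBABBAAAAAAAAAAAAAAABBABBAAABB…AAAAAAAAAAAAAAAAAAAAAAAAAAAAAAAAAAAAAAAAAAAAAAAAAAAAAAAAAA  (len 256)
7) BBABBAAABBABBAAAAAAABBABBAAABBABBAAAAAAAAAAAAAAABBABBAAABB…AAAAAAAAAAAAAAAAAAAAAAAAAAAAAAAAAAAAAAAAAAAAAAAAAAAAAAAAAA  (len 576)
8) BBABBAAABBABBAAAAAAABBABBAAABBABBAAAAAAAAAAAAAAABBABBAAABB…AAAAAAAAAAAAAAAAAAAAAAAAAAAAAAAAAAAAAAAAAAAAAAAAAAAAAAAAAA  (len 1280)
9) BBABBAAABBABBAAAAAAABBABBAAABBABBAAAAAAAAAAAAAAABBABBAAABB…AAAAAAAAAAAAAAAAAAAAAAAAAAAAAAAAAAAAAAAAAAAAAAAAAAAAAAAAAA  (len 2816)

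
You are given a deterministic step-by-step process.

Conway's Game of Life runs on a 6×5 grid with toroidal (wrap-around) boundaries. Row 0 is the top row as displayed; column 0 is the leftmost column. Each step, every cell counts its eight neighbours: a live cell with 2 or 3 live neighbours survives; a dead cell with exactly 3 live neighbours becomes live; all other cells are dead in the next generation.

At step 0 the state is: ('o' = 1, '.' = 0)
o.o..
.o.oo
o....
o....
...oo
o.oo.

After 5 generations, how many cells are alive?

8

t=0: o.o..
.o.oo
o....
o....
...oo
o.oo.
t=1: o....
.oooo
oo...
o....
oooo.
o.o..
t=2: o....
..ooo
...o.
.....
o.oo.
o.oo.
t=3: o....
..ooo
..ooo
..ooo
..oo.
o.oo.
t=4: o....
ooo..
oo...
.o...
.....
..oo.
t=5: o..oo
..o.o
.....
oo...
..o..
.....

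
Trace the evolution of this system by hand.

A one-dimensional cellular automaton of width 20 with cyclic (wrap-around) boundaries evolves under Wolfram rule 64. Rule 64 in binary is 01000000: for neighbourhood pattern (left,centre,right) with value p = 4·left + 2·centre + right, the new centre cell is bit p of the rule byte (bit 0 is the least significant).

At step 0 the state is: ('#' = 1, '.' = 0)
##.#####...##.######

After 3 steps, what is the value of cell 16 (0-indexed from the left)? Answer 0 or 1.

gen 0: ##.#####...##.######
gen 1: .#.....#....#.......
gen 2: ....................
gen 3: ....................

0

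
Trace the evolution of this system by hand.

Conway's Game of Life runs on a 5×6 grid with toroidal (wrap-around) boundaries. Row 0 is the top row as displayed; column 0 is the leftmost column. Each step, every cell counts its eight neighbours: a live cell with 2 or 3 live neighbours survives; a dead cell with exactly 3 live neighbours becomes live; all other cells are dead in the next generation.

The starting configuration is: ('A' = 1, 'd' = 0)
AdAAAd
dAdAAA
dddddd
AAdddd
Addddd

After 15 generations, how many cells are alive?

[0] AdAAAd
dAdAAA
dddddd
AAdddd
Addddd
[1] AdAddd
AAdddA
dAAdAA
AAdddd
AdAAdd
[2] ddAAdd
dddAAd
ddAdAd
ddddAd
AdAAdA
[3] dAdddA
ddddAd
ddddAA
dAAdAd
dAAddA
[4] dAAdAA
AdddAd
ddddAA
dAAdAd
dddAAA
[5] dAAddd
AAdddd
AAddAd
AdAddd
dddddd
[6] AAAddd
dddddA
ddAddd
AddddA
ddAddd
[7] AAAddd
AdAddd
AddddA
dAdddd
ddAddA
[8] AdAAdA
ddAddd
AddddA
dAdddA
ddAddd
[9] ddAAdd
ddAAAd
AAdddA
dAdddA
ddAAAA
[10] dAdddA
AdddAA
dAdAdA
dAdAdd
AAdddA
[11] dAdddd
dAAddd
dAdAdA
dAdddA
dAddAA
[12] dAdddd
dAdddd
dAddAd
dAdddA
dAAdAA
[13] dAdddd
AAAddd
dAAddd
dAdAdA
dAAdAA
[14] dddAdA
Addddd
dddAdd
dddAdA
dAdAAA
[15] ddAAdA
ddddAd
ddddAd
AddAdA
dddAdA

10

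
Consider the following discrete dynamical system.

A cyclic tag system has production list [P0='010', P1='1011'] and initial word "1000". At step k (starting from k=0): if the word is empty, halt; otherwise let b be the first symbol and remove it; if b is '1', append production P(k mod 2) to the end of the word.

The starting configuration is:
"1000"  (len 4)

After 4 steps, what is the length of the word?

3

0) "1000"  (len 4)
1) "000010"  (len 6)
2) "00010"  (len 5)
3) "0010"  (len 4)
4) "010"  (len 3)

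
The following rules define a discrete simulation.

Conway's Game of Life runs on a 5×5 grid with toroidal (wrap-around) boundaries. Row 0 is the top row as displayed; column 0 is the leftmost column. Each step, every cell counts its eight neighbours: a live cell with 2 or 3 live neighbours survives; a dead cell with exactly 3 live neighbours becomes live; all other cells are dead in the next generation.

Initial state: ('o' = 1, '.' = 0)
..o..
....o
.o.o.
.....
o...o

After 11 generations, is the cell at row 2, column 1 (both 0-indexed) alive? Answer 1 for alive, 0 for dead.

k=0  ..o..
....o
.o.o.
.....
o...o
k=1  o..oo
..oo.
.....
o...o
.....
k=2  ..ooo
..oo.
...oo
.....
...o.
k=3  ....o
.....
..ooo
...oo
..ooo
k=4  ....o
....o
..o.o
o....
o.o..
k=5  o..oo
o...o
o..oo
o..oo
oo..o
k=6  ...o.
.o...
.o...
..o..
.oo..
k=7  .o...
..o..
.oo..
..o..
.ooo.
k=8  .o.o.
..o..
.ooo.
.....
.o.o.
k=9  .o.o.
.....
.ooo.
.o.o.
.....
k=10  .....
.o.o.
.o.o.
.o.o.
.....
k=11  .....
.....
oo.oo
.....
.....

1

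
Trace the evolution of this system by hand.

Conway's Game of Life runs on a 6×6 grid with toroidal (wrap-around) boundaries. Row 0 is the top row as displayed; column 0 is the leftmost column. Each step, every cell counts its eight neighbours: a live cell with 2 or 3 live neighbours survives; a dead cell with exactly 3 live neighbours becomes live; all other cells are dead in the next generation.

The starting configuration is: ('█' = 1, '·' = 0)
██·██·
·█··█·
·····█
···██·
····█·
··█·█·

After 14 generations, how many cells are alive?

12

t=0: ██·██·
·█··█·
·····█
···██·
····█·
··█·█·
t=1: ██··█·
·████·
···█·█
···███
····██
·██·█·
t=2: █···█·
·█····
█····█
█··█··
█·█···
·██·█·
t=3: █·██·█
·█····
██···█
█·····
█·█··█
█·█···
t=4: █·██·█
····█·
·█···█
······
█····█
··█·█·
t=5: ·██··█
·████·
······
·····█
·····█
··█·█·
t=6: █····█
██·██·
··███·
······
····██
██████
t=7: ······
██····
·██·██
·····█
·██···
·███··
t=8: █·····
███··█
·██·██
···███
██·█··
·█·█··
t=9: ·····█
··███·
······
······
██·█·█
·█····
t=10: ··███·
···██·
···█··
█·····
███···
·██·██
t=11: ·█····
······
···██·
█·█···
··██··
····██
t=12: ······
······
···█··
·██·█·
·█████
··███·
t=13: ···█··
······
··██··
██···█
█····█
·█···█
t=14: ······
··██··
███···
·██·██
····█·
····██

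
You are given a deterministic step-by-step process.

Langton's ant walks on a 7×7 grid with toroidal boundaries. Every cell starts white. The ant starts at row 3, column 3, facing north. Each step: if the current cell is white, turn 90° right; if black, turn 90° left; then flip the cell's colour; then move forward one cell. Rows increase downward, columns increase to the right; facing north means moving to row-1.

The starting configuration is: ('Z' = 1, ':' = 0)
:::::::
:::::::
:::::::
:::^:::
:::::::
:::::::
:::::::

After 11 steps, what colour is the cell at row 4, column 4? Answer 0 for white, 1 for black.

[0] :::::::
:::::::
:::::::
:::^:::
:::::::
:::::::
:::::::
[1] :::::::
:::::::
:::::::
:::Z>::
:::::::
:::::::
:::::::
[2] :::::::
:::::::
:::::::
:::ZZ::
::::v::
:::::::
:::::::
[3] :::::::
:::::::
:::::::
:::ZZ::
:::<Z::
:::::::
:::::::
[4] :::::::
:::::::
:::::::
:::^Z::
:::ZZ::
:::::::
:::::::
[5] :::::::
:::::::
:::::::
::<:Z::
:::ZZ::
:::::::
:::::::
[6] :::::::
:::::::
::^::::
::Z:Z::
:::ZZ::
:::::::
:::::::
[7] :::::::
:::::::
::Z>:::
::Z:Z::
:::ZZ::
:::::::
:::::::
[8] :::::::
:::::::
::ZZ:::
::ZvZ::
:::ZZ::
:::::::
:::::::
[9] :::::::
:::::::
::ZZ:::
::<ZZ::
:::ZZ::
:::::::
:::::::
[10] :::::::
:::::::
::ZZ:::
:::ZZ::
::vZZ::
:::::::
:::::::
[11] :::::::
:::::::
::ZZ:::
:::ZZ::
:<ZZZ::
:::::::
:::::::

1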